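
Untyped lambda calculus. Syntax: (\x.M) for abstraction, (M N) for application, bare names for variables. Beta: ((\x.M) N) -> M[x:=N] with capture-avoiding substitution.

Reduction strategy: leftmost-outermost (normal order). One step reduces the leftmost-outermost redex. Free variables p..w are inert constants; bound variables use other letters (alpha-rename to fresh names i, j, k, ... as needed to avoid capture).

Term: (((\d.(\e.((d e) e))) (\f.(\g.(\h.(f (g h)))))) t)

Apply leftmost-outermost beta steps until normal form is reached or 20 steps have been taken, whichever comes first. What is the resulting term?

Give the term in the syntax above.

Answer: (\h.(t (t h)))

Derivation:
Step 0: (((\d.(\e.((d e) e))) (\f.(\g.(\h.(f (g h)))))) t)
Step 1: ((\e.(((\f.(\g.(\h.(f (g h))))) e) e)) t)
Step 2: (((\f.(\g.(\h.(f (g h))))) t) t)
Step 3: ((\g.(\h.(t (g h)))) t)
Step 4: (\h.(t (t h)))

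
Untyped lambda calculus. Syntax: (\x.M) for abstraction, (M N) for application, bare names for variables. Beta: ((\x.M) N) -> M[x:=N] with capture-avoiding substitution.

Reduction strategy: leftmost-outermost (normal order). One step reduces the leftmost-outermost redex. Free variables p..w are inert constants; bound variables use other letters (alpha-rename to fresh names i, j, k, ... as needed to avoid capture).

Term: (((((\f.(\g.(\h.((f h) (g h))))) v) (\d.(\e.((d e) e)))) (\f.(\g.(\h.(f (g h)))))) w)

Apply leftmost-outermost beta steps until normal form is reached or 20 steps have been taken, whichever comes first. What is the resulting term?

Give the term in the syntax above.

Step 0: (((((\f.(\g.(\h.((f h) (g h))))) v) (\d.(\e.((d e) e)))) (\f.(\g.(\h.(f (g h)))))) w)
Step 1: ((((\g.(\h.((v h) (g h)))) (\d.(\e.((d e) e)))) (\f.(\g.(\h.(f (g h)))))) w)
Step 2: (((\h.((v h) ((\d.(\e.((d e) e))) h))) (\f.(\g.(\h.(f (g h)))))) w)
Step 3: (((v (\f.(\g.(\h.(f (g h)))))) ((\d.(\e.((d e) e))) (\f.(\g.(\h.(f (g h))))))) w)
Step 4: (((v (\f.(\g.(\h.(f (g h)))))) (\e.(((\f.(\g.(\h.(f (g h))))) e) e))) w)
Step 5: (((v (\f.(\g.(\h.(f (g h)))))) (\e.((\g.(\h.(e (g h)))) e))) w)
Step 6: (((v (\f.(\g.(\h.(f (g h)))))) (\e.(\h.(e (e h))))) w)

Answer: (((v (\f.(\g.(\h.(f (g h)))))) (\e.(\h.(e (e h))))) w)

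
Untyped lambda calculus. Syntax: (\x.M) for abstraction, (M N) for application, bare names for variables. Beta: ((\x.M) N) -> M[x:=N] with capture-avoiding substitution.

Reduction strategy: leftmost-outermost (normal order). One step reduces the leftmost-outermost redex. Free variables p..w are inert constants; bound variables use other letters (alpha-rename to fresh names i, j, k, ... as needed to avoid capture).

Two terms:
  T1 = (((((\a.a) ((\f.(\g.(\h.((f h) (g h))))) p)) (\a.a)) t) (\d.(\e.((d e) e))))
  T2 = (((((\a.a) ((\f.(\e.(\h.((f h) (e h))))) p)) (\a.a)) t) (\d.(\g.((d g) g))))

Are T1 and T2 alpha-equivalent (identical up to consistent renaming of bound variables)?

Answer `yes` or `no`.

Answer: yes

Derivation:
Term 1: (((((\a.a) ((\f.(\g.(\h.((f h) (g h))))) p)) (\a.a)) t) (\d.(\e.((d e) e))))
Term 2: (((((\a.a) ((\f.(\e.(\h.((f h) (e h))))) p)) (\a.a)) t) (\d.(\g.((d g) g))))
Alpha-equivalence: compare structure up to binder renaming.
Result: True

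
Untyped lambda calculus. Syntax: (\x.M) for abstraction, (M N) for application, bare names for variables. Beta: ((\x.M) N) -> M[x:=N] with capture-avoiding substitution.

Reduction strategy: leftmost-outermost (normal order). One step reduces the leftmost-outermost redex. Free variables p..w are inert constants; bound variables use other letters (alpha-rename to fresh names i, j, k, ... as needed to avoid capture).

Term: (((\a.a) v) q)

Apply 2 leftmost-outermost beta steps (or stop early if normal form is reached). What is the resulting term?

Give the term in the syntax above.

Step 0: (((\a.a) v) q)
Step 1: (v q)
Step 2: (normal form reached)

Answer: (v q)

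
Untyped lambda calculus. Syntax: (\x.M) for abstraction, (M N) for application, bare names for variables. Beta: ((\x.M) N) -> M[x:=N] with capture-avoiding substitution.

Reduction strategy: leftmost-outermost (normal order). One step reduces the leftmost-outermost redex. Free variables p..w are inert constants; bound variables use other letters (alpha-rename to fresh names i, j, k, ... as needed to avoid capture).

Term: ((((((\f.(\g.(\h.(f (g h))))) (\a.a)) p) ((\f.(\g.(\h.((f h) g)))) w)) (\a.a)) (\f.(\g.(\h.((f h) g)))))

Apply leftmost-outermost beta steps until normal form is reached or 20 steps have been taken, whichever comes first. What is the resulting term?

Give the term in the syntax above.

Answer: (((p (\g.(\h.((w h) g)))) (\a.a)) (\f.(\g.(\h.((f h) g)))))

Derivation:
Step 0: ((((((\f.(\g.(\h.(f (g h))))) (\a.a)) p) ((\f.(\g.(\h.((f h) g)))) w)) (\a.a)) (\f.(\g.(\h.((f h) g)))))
Step 1: (((((\g.(\h.((\a.a) (g h)))) p) ((\f.(\g.(\h.((f h) g)))) w)) (\a.a)) (\f.(\g.(\h.((f h) g)))))
Step 2: ((((\h.((\a.a) (p h))) ((\f.(\g.(\h.((f h) g)))) w)) (\a.a)) (\f.(\g.(\h.((f h) g)))))
Step 3: ((((\a.a) (p ((\f.(\g.(\h.((f h) g)))) w))) (\a.a)) (\f.(\g.(\h.((f h) g)))))
Step 4: (((p ((\f.(\g.(\h.((f h) g)))) w)) (\a.a)) (\f.(\g.(\h.((f h) g)))))
Step 5: (((p (\g.(\h.((w h) g)))) (\a.a)) (\f.(\g.(\h.((f h) g)))))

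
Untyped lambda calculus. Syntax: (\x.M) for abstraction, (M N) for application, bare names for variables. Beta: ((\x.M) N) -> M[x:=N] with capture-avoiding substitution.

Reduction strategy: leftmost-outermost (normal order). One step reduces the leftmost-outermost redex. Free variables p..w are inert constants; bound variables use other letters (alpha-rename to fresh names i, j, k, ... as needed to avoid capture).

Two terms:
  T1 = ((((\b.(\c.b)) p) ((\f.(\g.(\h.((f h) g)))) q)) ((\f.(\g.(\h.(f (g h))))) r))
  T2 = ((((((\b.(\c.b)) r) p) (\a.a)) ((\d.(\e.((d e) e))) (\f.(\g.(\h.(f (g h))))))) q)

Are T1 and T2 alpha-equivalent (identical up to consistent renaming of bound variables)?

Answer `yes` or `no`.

Term 1: ((((\b.(\c.b)) p) ((\f.(\g.(\h.((f h) g)))) q)) ((\f.(\g.(\h.(f (g h))))) r))
Term 2: ((((((\b.(\c.b)) r) p) (\a.a)) ((\d.(\e.((d e) e))) (\f.(\g.(\h.(f (g h))))))) q)
Alpha-equivalence: compare structure up to binder renaming.
Result: False

Answer: no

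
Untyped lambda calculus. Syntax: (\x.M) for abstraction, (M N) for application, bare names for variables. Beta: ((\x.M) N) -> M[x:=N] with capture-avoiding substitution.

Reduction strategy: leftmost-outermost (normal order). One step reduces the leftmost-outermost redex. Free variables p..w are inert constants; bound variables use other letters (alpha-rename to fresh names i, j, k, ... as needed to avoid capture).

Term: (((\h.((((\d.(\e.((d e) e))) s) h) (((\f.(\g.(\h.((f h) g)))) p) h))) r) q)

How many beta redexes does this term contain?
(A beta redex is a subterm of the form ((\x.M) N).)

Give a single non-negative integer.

Term: (((\h.((((\d.(\e.((d e) e))) s) h) (((\f.(\g.(\h.((f h) g)))) p) h))) r) q)
  Redex: ((\h.((((\d.(\e.((d e) e))) s) h) (((\f.(\g.(\h.((f h) g)))) p) h))) r)
  Redex: ((\d.(\e.((d e) e))) s)
  Redex: ((\f.(\g.(\h.((f h) g)))) p)
Total redexes: 3

Answer: 3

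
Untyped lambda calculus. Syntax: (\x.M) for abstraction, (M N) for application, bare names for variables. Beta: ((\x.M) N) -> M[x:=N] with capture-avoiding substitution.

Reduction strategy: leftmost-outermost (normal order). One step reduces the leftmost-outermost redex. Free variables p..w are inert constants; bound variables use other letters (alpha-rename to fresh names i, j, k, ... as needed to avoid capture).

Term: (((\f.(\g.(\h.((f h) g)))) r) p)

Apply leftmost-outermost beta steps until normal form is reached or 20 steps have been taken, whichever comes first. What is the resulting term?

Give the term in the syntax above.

Answer: (\h.((r h) p))

Derivation:
Step 0: (((\f.(\g.(\h.((f h) g)))) r) p)
Step 1: ((\g.(\h.((r h) g))) p)
Step 2: (\h.((r h) p))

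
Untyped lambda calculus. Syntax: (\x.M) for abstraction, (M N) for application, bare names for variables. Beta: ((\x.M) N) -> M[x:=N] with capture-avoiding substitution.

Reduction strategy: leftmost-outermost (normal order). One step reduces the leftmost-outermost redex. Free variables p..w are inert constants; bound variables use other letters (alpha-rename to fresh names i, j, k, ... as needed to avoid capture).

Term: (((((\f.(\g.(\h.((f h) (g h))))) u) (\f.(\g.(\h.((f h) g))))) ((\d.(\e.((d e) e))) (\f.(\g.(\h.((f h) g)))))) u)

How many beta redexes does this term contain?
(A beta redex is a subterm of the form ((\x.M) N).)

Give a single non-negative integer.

Answer: 2

Derivation:
Term: (((((\f.(\g.(\h.((f h) (g h))))) u) (\f.(\g.(\h.((f h) g))))) ((\d.(\e.((d e) e))) (\f.(\g.(\h.((f h) g)))))) u)
  Redex: ((\f.(\g.(\h.((f h) (g h))))) u)
  Redex: ((\d.(\e.((d e) e))) (\f.(\g.(\h.((f h) g)))))
Total redexes: 2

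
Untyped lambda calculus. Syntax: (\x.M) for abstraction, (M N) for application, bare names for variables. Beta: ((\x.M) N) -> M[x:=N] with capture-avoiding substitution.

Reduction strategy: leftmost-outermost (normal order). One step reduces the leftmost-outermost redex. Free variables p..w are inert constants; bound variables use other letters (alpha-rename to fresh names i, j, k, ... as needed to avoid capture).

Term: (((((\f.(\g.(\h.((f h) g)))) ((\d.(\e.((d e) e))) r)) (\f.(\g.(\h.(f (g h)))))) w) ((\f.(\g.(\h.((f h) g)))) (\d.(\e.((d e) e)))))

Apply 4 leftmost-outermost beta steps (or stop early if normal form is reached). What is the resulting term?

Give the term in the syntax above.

Step 0: (((((\f.(\g.(\h.((f h) g)))) ((\d.(\e.((d e) e))) r)) (\f.(\g.(\h.(f (g h)))))) w) ((\f.(\g.(\h.((f h) g)))) (\d.(\e.((d e) e)))))
Step 1: ((((\g.(\h.((((\d.(\e.((d e) e))) r) h) g))) (\f.(\g.(\h.(f (g h)))))) w) ((\f.(\g.(\h.((f h) g)))) (\d.(\e.((d e) e)))))
Step 2: (((\h.((((\d.(\e.((d e) e))) r) h) (\f.(\g.(\h.(f (g h))))))) w) ((\f.(\g.(\h.((f h) g)))) (\d.(\e.((d e) e)))))
Step 3: (((((\d.(\e.((d e) e))) r) w) (\f.(\g.(\h.(f (g h)))))) ((\f.(\g.(\h.((f h) g)))) (\d.(\e.((d e) e)))))
Step 4: ((((\e.((r e) e)) w) (\f.(\g.(\h.(f (g h)))))) ((\f.(\g.(\h.((f h) g)))) (\d.(\e.((d e) e)))))

Answer: ((((\e.((r e) e)) w) (\f.(\g.(\h.(f (g h)))))) ((\f.(\g.(\h.((f h) g)))) (\d.(\e.((d e) e)))))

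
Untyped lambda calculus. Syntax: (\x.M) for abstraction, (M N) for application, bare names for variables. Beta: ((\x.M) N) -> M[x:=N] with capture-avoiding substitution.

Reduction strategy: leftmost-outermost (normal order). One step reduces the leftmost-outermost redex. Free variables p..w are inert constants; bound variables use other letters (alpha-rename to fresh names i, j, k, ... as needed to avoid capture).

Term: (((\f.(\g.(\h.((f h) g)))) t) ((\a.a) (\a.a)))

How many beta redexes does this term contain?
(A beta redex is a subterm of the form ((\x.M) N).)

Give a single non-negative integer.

Answer: 2

Derivation:
Term: (((\f.(\g.(\h.((f h) g)))) t) ((\a.a) (\a.a)))
  Redex: ((\f.(\g.(\h.((f h) g)))) t)
  Redex: ((\a.a) (\a.a))
Total redexes: 2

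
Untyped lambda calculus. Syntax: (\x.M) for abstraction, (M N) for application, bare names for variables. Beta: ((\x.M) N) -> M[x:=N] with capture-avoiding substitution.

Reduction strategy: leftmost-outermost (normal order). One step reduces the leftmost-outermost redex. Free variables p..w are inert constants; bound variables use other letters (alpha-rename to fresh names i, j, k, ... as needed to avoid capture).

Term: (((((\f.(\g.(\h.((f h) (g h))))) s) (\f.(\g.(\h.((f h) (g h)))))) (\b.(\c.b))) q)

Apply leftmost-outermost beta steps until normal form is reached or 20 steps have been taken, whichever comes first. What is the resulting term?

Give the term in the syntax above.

Step 0: (((((\f.(\g.(\h.((f h) (g h))))) s) (\f.(\g.(\h.((f h) (g h)))))) (\b.(\c.b))) q)
Step 1: ((((\g.(\h.((s h) (g h)))) (\f.(\g.(\h.((f h) (g h)))))) (\b.(\c.b))) q)
Step 2: (((\h.((s h) ((\f.(\g.(\h.((f h) (g h))))) h))) (\b.(\c.b))) q)
Step 3: (((s (\b.(\c.b))) ((\f.(\g.(\h.((f h) (g h))))) (\b.(\c.b)))) q)
Step 4: (((s (\b.(\c.b))) (\g.(\h.(((\b.(\c.b)) h) (g h))))) q)
Step 5: (((s (\b.(\c.b))) (\g.(\h.((\c.h) (g h))))) q)
Step 6: (((s (\b.(\c.b))) (\g.(\h.h))) q)

Answer: (((s (\b.(\c.b))) (\g.(\h.h))) q)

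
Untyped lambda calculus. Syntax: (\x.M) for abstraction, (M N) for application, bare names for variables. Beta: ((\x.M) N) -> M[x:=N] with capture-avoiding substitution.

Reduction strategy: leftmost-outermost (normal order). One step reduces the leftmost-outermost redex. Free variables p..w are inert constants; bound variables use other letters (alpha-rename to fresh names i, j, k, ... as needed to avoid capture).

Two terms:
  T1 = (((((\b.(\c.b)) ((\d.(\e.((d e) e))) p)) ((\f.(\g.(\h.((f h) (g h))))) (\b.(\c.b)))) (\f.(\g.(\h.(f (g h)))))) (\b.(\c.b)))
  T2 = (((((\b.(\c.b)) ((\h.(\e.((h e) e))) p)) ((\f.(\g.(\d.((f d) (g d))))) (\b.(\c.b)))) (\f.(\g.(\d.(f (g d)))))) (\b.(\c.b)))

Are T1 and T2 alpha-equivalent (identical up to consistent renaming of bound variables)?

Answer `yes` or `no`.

Answer: yes

Derivation:
Term 1: (((((\b.(\c.b)) ((\d.(\e.((d e) e))) p)) ((\f.(\g.(\h.((f h) (g h))))) (\b.(\c.b)))) (\f.(\g.(\h.(f (g h)))))) (\b.(\c.b)))
Term 2: (((((\b.(\c.b)) ((\h.(\e.((h e) e))) p)) ((\f.(\g.(\d.((f d) (g d))))) (\b.(\c.b)))) (\f.(\g.(\d.(f (g d)))))) (\b.(\c.b)))
Alpha-equivalence: compare structure up to binder renaming.
Result: True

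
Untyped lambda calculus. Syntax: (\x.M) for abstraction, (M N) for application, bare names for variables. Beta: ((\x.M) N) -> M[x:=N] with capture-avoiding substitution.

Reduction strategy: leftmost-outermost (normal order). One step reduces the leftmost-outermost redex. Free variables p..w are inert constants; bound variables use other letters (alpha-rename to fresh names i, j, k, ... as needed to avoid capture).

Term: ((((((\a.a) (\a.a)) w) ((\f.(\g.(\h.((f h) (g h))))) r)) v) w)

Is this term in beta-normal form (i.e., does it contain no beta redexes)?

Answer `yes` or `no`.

Answer: no

Derivation:
Term: ((((((\a.a) (\a.a)) w) ((\f.(\g.(\h.((f h) (g h))))) r)) v) w)
Found 2 beta redex(es).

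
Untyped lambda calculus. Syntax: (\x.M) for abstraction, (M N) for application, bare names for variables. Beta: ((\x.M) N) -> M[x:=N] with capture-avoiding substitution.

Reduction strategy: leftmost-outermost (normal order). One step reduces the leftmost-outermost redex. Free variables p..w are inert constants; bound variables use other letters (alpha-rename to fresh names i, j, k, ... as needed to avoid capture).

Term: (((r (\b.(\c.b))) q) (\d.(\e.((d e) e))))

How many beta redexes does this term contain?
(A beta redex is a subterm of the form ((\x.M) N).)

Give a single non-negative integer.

Term: (((r (\b.(\c.b))) q) (\d.(\e.((d e) e))))
  (no redexes)
Total redexes: 0

Answer: 0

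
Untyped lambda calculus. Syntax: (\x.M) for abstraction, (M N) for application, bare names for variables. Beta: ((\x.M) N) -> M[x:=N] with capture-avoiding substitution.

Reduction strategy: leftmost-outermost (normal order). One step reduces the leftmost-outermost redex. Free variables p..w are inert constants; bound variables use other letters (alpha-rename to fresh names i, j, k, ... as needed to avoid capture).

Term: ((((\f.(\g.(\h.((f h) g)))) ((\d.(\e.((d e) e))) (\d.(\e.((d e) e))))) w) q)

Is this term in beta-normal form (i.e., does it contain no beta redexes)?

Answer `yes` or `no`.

Answer: no

Derivation:
Term: ((((\f.(\g.(\h.((f h) g)))) ((\d.(\e.((d e) e))) (\d.(\e.((d e) e))))) w) q)
Found 2 beta redex(es).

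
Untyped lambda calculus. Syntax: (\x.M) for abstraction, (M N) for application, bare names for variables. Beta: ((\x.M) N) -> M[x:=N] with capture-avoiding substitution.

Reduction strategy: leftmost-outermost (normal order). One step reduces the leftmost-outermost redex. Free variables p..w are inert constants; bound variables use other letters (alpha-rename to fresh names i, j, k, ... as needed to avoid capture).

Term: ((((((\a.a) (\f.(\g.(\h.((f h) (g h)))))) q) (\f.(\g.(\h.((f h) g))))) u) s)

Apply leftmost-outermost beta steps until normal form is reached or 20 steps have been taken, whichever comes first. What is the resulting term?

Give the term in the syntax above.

Answer: (((q u) (\g.(\h.((u h) g)))) s)

Derivation:
Step 0: ((((((\a.a) (\f.(\g.(\h.((f h) (g h)))))) q) (\f.(\g.(\h.((f h) g))))) u) s)
Step 1: (((((\f.(\g.(\h.((f h) (g h))))) q) (\f.(\g.(\h.((f h) g))))) u) s)
Step 2: ((((\g.(\h.((q h) (g h)))) (\f.(\g.(\h.((f h) g))))) u) s)
Step 3: (((\h.((q h) ((\f.(\g.(\h.((f h) g)))) h))) u) s)
Step 4: (((q u) ((\f.(\g.(\h.((f h) g)))) u)) s)
Step 5: (((q u) (\g.(\h.((u h) g)))) s)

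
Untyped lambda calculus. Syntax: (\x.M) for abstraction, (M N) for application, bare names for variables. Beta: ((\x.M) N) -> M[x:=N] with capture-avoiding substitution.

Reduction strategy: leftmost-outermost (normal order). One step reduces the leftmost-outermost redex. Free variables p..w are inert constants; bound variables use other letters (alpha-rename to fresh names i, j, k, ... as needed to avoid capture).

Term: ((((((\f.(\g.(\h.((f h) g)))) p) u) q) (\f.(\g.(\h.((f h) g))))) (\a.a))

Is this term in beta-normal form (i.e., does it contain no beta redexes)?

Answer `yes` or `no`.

Term: ((((((\f.(\g.(\h.((f h) g)))) p) u) q) (\f.(\g.(\h.((f h) g))))) (\a.a))
Found 1 beta redex(es).

Answer: no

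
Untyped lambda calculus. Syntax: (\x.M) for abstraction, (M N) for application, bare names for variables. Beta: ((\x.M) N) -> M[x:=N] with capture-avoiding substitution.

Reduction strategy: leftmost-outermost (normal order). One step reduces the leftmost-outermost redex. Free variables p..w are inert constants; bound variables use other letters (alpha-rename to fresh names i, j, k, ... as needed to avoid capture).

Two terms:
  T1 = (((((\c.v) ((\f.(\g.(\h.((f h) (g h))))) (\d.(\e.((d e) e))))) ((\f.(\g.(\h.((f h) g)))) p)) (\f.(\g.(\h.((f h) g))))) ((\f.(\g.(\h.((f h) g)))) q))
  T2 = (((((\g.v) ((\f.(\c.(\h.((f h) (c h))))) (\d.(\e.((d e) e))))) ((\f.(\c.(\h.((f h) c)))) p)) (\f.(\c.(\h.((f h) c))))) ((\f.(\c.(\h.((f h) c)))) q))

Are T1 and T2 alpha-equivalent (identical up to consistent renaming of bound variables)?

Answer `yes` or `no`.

Term 1: (((((\c.v) ((\f.(\g.(\h.((f h) (g h))))) (\d.(\e.((d e) e))))) ((\f.(\g.(\h.((f h) g)))) p)) (\f.(\g.(\h.((f h) g))))) ((\f.(\g.(\h.((f h) g)))) q))
Term 2: (((((\g.v) ((\f.(\c.(\h.((f h) (c h))))) (\d.(\e.((d e) e))))) ((\f.(\c.(\h.((f h) c)))) p)) (\f.(\c.(\h.((f h) c))))) ((\f.(\c.(\h.((f h) c)))) q))
Alpha-equivalence: compare structure up to binder renaming.
Result: True

Answer: yes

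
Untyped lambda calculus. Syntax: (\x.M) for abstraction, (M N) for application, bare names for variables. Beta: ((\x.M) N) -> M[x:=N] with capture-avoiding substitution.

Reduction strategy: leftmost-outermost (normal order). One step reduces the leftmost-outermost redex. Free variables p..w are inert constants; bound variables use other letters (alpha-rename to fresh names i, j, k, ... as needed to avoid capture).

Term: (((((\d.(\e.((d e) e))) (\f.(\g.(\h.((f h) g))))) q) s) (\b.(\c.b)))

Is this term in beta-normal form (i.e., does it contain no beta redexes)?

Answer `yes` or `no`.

Term: (((((\d.(\e.((d e) e))) (\f.(\g.(\h.((f h) g))))) q) s) (\b.(\c.b)))
Found 1 beta redex(es).

Answer: no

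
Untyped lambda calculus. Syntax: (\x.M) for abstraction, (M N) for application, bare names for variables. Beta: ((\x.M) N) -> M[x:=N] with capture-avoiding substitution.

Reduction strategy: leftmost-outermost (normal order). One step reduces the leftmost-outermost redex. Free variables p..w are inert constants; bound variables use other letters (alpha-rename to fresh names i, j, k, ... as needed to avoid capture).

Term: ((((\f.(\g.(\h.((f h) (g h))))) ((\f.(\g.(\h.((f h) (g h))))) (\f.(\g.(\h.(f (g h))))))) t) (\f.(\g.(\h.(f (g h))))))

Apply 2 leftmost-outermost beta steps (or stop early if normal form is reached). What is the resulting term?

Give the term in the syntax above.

Step 0: ((((\f.(\g.(\h.((f h) (g h))))) ((\f.(\g.(\h.((f h) (g h))))) (\f.(\g.(\h.(f (g h))))))) t) (\f.(\g.(\h.(f (g h))))))
Step 1: (((\g.(\h.((((\f.(\g.(\h.((f h) (g h))))) (\f.(\g.(\h.(f (g h)))))) h) (g h)))) t) (\f.(\g.(\h.(f (g h))))))
Step 2: ((\h.((((\f.(\g.(\h.((f h) (g h))))) (\f.(\g.(\h.(f (g h)))))) h) (t h))) (\f.(\g.(\h.(f (g h))))))

Answer: ((\h.((((\f.(\g.(\h.((f h) (g h))))) (\f.(\g.(\h.(f (g h)))))) h) (t h))) (\f.(\g.(\h.(f (g h))))))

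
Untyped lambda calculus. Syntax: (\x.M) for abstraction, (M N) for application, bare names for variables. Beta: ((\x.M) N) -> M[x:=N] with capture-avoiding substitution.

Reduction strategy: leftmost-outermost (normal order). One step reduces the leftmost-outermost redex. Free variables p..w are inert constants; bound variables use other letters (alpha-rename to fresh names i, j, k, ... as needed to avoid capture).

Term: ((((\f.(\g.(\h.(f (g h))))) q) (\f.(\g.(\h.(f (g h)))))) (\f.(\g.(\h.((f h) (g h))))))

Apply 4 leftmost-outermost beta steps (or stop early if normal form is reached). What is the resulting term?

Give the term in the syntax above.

Step 0: ((((\f.(\g.(\h.(f (g h))))) q) (\f.(\g.(\h.(f (g h)))))) (\f.(\g.(\h.((f h) (g h))))))
Step 1: (((\g.(\h.(q (g h)))) (\f.(\g.(\h.(f (g h)))))) (\f.(\g.(\h.((f h) (g h))))))
Step 2: ((\h.(q ((\f.(\g.(\h.(f (g h))))) h))) (\f.(\g.(\h.((f h) (g h))))))
Step 3: (q ((\f.(\g.(\h.(f (g h))))) (\f.(\g.(\h.((f h) (g h)))))))
Step 4: (q (\g.(\h.((\f.(\g.(\h.((f h) (g h))))) (g h)))))

Answer: (q (\g.(\h.((\f.(\g.(\h.((f h) (g h))))) (g h)))))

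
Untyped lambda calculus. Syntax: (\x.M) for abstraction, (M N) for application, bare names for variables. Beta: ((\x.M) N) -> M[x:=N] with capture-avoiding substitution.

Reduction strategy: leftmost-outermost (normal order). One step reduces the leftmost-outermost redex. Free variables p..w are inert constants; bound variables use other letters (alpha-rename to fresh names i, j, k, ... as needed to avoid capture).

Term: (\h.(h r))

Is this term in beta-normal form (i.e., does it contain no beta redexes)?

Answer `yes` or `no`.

Term: (\h.(h r))
No beta redexes found.

Answer: yes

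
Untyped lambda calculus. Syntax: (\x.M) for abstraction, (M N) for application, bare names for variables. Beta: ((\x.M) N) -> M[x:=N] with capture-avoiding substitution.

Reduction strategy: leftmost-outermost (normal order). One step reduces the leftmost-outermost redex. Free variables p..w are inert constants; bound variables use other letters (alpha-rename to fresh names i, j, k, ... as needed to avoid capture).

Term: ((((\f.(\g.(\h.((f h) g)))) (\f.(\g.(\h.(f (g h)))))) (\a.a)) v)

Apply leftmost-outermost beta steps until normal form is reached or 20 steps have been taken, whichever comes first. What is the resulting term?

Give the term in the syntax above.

Answer: (\h.(v h))

Derivation:
Step 0: ((((\f.(\g.(\h.((f h) g)))) (\f.(\g.(\h.(f (g h)))))) (\a.a)) v)
Step 1: (((\g.(\h.(((\f.(\g.(\h.(f (g h))))) h) g))) (\a.a)) v)
Step 2: ((\h.(((\f.(\g.(\h.(f (g h))))) h) (\a.a))) v)
Step 3: (((\f.(\g.(\h.(f (g h))))) v) (\a.a))
Step 4: ((\g.(\h.(v (g h)))) (\a.a))
Step 5: (\h.(v ((\a.a) h)))
Step 6: (\h.(v h))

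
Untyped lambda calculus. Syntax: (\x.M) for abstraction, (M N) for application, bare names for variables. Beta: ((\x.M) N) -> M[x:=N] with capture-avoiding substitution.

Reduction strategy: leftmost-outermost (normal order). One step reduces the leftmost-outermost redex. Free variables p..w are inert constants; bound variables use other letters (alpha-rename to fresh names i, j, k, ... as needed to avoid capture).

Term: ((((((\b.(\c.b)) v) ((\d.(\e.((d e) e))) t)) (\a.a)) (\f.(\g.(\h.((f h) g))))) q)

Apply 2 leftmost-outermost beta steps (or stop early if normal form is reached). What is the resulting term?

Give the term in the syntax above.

Step 0: ((((((\b.(\c.b)) v) ((\d.(\e.((d e) e))) t)) (\a.a)) (\f.(\g.(\h.((f h) g))))) q)
Step 1: (((((\c.v) ((\d.(\e.((d e) e))) t)) (\a.a)) (\f.(\g.(\h.((f h) g))))) q)
Step 2: (((v (\a.a)) (\f.(\g.(\h.((f h) g))))) q)

Answer: (((v (\a.a)) (\f.(\g.(\h.((f h) g))))) q)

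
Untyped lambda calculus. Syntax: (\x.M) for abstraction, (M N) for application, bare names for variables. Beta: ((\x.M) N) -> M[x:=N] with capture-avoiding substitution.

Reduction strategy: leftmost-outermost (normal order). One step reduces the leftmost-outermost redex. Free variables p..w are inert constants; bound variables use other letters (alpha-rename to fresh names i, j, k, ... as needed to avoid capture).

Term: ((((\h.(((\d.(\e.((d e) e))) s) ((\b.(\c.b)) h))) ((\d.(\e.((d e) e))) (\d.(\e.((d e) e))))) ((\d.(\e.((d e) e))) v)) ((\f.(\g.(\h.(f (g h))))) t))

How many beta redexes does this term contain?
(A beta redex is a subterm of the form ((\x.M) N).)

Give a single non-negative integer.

Term: ((((\h.(((\d.(\e.((d e) e))) s) ((\b.(\c.b)) h))) ((\d.(\e.((d e) e))) (\d.(\e.((d e) e))))) ((\d.(\e.((d e) e))) v)) ((\f.(\g.(\h.(f (g h))))) t))
  Redex: ((\h.(((\d.(\e.((d e) e))) s) ((\b.(\c.b)) h))) ((\d.(\e.((d e) e))) (\d.(\e.((d e) e)))))
  Redex: ((\d.(\e.((d e) e))) s)
  Redex: ((\b.(\c.b)) h)
  Redex: ((\d.(\e.((d e) e))) (\d.(\e.((d e) e))))
  Redex: ((\d.(\e.((d e) e))) v)
  Redex: ((\f.(\g.(\h.(f (g h))))) t)
Total redexes: 6

Answer: 6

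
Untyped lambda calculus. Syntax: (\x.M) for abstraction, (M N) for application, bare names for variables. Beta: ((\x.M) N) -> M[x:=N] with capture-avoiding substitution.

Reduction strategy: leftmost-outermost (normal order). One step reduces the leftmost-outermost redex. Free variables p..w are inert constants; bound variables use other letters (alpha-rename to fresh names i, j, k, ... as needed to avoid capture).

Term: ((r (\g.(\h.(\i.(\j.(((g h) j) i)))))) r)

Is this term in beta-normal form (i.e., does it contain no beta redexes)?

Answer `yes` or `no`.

Term: ((r (\g.(\h.(\i.(\j.(((g h) j) i)))))) r)
No beta redexes found.

Answer: yes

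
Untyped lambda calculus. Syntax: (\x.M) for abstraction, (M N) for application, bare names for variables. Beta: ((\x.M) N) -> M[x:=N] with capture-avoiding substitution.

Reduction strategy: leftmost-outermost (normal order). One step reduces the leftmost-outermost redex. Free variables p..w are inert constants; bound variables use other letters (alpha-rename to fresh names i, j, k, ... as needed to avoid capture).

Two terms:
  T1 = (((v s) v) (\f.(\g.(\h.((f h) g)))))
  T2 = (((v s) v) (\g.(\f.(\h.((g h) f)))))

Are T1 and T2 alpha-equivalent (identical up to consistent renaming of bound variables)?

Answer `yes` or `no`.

Answer: yes

Derivation:
Term 1: (((v s) v) (\f.(\g.(\h.((f h) g)))))
Term 2: (((v s) v) (\g.(\f.(\h.((g h) f)))))
Alpha-equivalence: compare structure up to binder renaming.
Result: True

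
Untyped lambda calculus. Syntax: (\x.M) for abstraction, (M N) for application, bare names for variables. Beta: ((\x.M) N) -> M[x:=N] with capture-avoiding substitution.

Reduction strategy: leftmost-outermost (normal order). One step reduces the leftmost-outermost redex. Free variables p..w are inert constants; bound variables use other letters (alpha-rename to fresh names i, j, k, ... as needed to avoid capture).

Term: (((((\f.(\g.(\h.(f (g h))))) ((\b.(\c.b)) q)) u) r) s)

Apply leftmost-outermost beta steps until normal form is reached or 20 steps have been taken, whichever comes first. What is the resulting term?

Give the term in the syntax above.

Step 0: (((((\f.(\g.(\h.(f (g h))))) ((\b.(\c.b)) q)) u) r) s)
Step 1: ((((\g.(\h.(((\b.(\c.b)) q) (g h)))) u) r) s)
Step 2: (((\h.(((\b.(\c.b)) q) (u h))) r) s)
Step 3: ((((\b.(\c.b)) q) (u r)) s)
Step 4: (((\c.q) (u r)) s)
Step 5: (q s)

Answer: (q s)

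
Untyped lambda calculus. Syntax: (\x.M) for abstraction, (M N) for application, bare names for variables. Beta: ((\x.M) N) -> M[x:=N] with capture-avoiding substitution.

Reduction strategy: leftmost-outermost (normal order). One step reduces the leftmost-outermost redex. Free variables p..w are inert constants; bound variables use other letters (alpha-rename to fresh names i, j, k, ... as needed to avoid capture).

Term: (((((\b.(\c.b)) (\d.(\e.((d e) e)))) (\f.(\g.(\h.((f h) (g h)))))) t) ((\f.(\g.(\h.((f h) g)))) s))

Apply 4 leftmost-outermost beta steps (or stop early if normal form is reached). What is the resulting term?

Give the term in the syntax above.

Step 0: (((((\b.(\c.b)) (\d.(\e.((d e) e)))) (\f.(\g.(\h.((f h) (g h)))))) t) ((\f.(\g.(\h.((f h) g)))) s))
Step 1: ((((\c.(\d.(\e.((d e) e)))) (\f.(\g.(\h.((f h) (g h)))))) t) ((\f.(\g.(\h.((f h) g)))) s))
Step 2: (((\d.(\e.((d e) e))) t) ((\f.(\g.(\h.((f h) g)))) s))
Step 3: ((\e.((t e) e)) ((\f.(\g.(\h.((f h) g)))) s))
Step 4: ((t ((\f.(\g.(\h.((f h) g)))) s)) ((\f.(\g.(\h.((f h) g)))) s))

Answer: ((t ((\f.(\g.(\h.((f h) g)))) s)) ((\f.(\g.(\h.((f h) g)))) s))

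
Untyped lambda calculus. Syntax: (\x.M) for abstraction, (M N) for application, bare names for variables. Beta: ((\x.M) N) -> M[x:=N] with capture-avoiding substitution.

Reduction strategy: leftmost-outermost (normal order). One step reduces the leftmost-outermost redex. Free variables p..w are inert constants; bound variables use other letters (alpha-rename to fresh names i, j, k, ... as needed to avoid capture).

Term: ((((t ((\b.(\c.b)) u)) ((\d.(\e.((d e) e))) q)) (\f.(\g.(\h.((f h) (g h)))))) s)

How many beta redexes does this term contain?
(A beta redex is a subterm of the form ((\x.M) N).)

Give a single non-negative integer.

Answer: 2

Derivation:
Term: ((((t ((\b.(\c.b)) u)) ((\d.(\e.((d e) e))) q)) (\f.(\g.(\h.((f h) (g h)))))) s)
  Redex: ((\b.(\c.b)) u)
  Redex: ((\d.(\e.((d e) e))) q)
Total redexes: 2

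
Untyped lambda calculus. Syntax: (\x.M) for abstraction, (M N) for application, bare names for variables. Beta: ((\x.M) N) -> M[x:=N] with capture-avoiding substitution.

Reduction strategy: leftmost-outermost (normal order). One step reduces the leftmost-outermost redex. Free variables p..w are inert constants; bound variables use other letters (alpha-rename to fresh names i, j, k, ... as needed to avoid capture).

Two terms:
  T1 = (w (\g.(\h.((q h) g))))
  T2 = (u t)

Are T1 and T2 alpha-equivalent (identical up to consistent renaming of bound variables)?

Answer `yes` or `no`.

Answer: no

Derivation:
Term 1: (w (\g.(\h.((q h) g))))
Term 2: (u t)
Alpha-equivalence: compare structure up to binder renaming.
Result: False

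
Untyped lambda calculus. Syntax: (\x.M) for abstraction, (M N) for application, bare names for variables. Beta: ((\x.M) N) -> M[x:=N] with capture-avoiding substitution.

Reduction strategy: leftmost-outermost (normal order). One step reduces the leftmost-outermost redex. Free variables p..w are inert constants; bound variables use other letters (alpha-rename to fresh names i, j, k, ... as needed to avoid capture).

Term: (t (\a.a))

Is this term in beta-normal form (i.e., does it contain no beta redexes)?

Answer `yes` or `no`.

Answer: yes

Derivation:
Term: (t (\a.a))
No beta redexes found.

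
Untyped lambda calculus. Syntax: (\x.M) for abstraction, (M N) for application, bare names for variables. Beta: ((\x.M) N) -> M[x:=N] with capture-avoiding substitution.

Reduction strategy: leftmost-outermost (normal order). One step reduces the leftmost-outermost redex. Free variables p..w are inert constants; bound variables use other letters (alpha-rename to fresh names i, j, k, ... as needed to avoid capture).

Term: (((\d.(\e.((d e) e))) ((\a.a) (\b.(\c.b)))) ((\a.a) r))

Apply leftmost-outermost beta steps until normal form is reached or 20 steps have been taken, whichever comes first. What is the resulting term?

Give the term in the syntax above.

Step 0: (((\d.(\e.((d e) e))) ((\a.a) (\b.(\c.b)))) ((\a.a) r))
Step 1: ((\e.((((\a.a) (\b.(\c.b))) e) e)) ((\a.a) r))
Step 2: ((((\a.a) (\b.(\c.b))) ((\a.a) r)) ((\a.a) r))
Step 3: (((\b.(\c.b)) ((\a.a) r)) ((\a.a) r))
Step 4: ((\c.((\a.a) r)) ((\a.a) r))
Step 5: ((\a.a) r)
Step 6: r

Answer: r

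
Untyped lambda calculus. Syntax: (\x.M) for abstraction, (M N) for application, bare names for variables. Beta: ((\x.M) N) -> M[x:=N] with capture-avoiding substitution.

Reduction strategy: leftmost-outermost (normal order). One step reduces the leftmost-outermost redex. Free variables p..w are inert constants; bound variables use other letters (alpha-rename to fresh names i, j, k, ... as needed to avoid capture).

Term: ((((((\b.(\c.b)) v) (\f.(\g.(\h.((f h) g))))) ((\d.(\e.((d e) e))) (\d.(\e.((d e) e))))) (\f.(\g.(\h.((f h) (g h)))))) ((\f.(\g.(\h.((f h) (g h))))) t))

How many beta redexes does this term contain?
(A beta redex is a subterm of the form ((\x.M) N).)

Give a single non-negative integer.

Term: ((((((\b.(\c.b)) v) (\f.(\g.(\h.((f h) g))))) ((\d.(\e.((d e) e))) (\d.(\e.((d e) e))))) (\f.(\g.(\h.((f h) (g h)))))) ((\f.(\g.(\h.((f h) (g h))))) t))
  Redex: ((\b.(\c.b)) v)
  Redex: ((\d.(\e.((d e) e))) (\d.(\e.((d e) e))))
  Redex: ((\f.(\g.(\h.((f h) (g h))))) t)
Total redexes: 3

Answer: 3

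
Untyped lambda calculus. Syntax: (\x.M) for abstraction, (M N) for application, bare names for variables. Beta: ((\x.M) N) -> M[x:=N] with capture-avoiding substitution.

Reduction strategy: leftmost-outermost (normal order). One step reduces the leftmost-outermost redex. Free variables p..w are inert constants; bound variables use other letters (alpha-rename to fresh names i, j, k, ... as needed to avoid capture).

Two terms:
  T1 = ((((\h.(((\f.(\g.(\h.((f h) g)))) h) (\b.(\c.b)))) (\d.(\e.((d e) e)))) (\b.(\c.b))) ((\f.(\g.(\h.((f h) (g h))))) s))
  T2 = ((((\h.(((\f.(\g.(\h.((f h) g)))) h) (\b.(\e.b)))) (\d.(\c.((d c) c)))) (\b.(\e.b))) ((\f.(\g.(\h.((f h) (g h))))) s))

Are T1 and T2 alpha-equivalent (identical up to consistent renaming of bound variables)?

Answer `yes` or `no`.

Term 1: ((((\h.(((\f.(\g.(\h.((f h) g)))) h) (\b.(\c.b)))) (\d.(\e.((d e) e)))) (\b.(\c.b))) ((\f.(\g.(\h.((f h) (g h))))) s))
Term 2: ((((\h.(((\f.(\g.(\h.((f h) g)))) h) (\b.(\e.b)))) (\d.(\c.((d c) c)))) (\b.(\e.b))) ((\f.(\g.(\h.((f h) (g h))))) s))
Alpha-equivalence: compare structure up to binder renaming.
Result: True

Answer: yes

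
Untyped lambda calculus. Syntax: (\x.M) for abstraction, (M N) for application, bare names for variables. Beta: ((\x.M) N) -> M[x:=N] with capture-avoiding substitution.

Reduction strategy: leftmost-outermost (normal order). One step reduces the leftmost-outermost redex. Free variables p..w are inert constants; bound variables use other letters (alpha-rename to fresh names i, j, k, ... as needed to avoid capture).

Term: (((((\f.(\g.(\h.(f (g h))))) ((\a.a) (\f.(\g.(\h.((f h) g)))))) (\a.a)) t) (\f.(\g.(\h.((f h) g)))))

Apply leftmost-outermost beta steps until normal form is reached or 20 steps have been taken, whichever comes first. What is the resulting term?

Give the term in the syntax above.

Step 0: (((((\f.(\g.(\h.(f (g h))))) ((\a.a) (\f.(\g.(\h.((f h) g)))))) (\a.a)) t) (\f.(\g.(\h.((f h) g)))))
Step 1: ((((\g.(\h.(((\a.a) (\f.(\g.(\h.((f h) g))))) (g h)))) (\a.a)) t) (\f.(\g.(\h.((f h) g)))))
Step 2: (((\h.(((\a.a) (\f.(\g.(\h.((f h) g))))) ((\a.a) h))) t) (\f.(\g.(\h.((f h) g)))))
Step 3: ((((\a.a) (\f.(\g.(\h.((f h) g))))) ((\a.a) t)) (\f.(\g.(\h.((f h) g)))))
Step 4: (((\f.(\g.(\h.((f h) g)))) ((\a.a) t)) (\f.(\g.(\h.((f h) g)))))
Step 5: ((\g.(\h.((((\a.a) t) h) g))) (\f.(\g.(\h.((f h) g)))))
Step 6: (\h.((((\a.a) t) h) (\f.(\g.(\h.((f h) g))))))
Step 7: (\h.((t h) (\f.(\g.(\h.((f h) g))))))

Answer: (\h.((t h) (\f.(\g.(\h.((f h) g))))))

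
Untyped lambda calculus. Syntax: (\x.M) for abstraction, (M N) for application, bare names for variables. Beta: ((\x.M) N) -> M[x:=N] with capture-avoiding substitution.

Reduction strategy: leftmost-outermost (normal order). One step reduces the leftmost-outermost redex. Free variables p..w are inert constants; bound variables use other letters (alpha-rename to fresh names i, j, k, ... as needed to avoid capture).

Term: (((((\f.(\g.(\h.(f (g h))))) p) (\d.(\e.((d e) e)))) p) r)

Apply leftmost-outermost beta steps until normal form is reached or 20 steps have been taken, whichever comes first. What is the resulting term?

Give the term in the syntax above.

Step 0: (((((\f.(\g.(\h.(f (g h))))) p) (\d.(\e.((d e) e)))) p) r)
Step 1: ((((\g.(\h.(p (g h)))) (\d.(\e.((d e) e)))) p) r)
Step 2: (((\h.(p ((\d.(\e.((d e) e))) h))) p) r)
Step 3: ((p ((\d.(\e.((d e) e))) p)) r)
Step 4: ((p (\e.((p e) e))) r)

Answer: ((p (\e.((p e) e))) r)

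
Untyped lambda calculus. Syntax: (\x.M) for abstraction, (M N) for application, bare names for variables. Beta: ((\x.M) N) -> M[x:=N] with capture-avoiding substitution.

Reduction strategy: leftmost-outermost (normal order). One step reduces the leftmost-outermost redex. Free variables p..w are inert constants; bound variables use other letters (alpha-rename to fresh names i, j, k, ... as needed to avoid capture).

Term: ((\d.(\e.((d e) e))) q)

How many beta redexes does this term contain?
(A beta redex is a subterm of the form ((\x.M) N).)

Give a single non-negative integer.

Answer: 1

Derivation:
Term: ((\d.(\e.((d e) e))) q)
  Redex: ((\d.(\e.((d e) e))) q)
Total redexes: 1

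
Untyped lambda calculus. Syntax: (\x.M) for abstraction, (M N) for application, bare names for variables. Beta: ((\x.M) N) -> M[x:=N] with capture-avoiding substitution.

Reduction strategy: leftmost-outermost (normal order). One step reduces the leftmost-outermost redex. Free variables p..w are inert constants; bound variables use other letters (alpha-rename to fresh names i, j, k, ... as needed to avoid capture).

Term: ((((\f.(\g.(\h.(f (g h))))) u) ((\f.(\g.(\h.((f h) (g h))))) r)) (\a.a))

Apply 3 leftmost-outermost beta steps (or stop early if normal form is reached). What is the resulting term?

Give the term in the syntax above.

Answer: (u (((\f.(\g.(\h.((f h) (g h))))) r) (\a.a)))

Derivation:
Step 0: ((((\f.(\g.(\h.(f (g h))))) u) ((\f.(\g.(\h.((f h) (g h))))) r)) (\a.a))
Step 1: (((\g.(\h.(u (g h)))) ((\f.(\g.(\h.((f h) (g h))))) r)) (\a.a))
Step 2: ((\h.(u (((\f.(\g.(\h.((f h) (g h))))) r) h))) (\a.a))
Step 3: (u (((\f.(\g.(\h.((f h) (g h))))) r) (\a.a)))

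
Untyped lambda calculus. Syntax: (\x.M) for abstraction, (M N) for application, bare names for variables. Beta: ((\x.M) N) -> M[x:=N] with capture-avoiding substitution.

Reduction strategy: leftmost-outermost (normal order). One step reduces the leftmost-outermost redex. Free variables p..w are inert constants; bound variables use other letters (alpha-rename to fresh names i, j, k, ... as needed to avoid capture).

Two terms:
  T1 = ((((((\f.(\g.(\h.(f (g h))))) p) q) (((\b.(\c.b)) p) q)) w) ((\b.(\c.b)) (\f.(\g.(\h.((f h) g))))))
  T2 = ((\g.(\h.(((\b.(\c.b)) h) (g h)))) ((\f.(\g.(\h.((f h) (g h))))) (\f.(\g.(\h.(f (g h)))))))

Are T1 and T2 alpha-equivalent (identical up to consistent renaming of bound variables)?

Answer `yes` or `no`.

Term 1: ((((((\f.(\g.(\h.(f (g h))))) p) q) (((\b.(\c.b)) p) q)) w) ((\b.(\c.b)) (\f.(\g.(\h.((f h) g))))))
Term 2: ((\g.(\h.(((\b.(\c.b)) h) (g h)))) ((\f.(\g.(\h.((f h) (g h))))) (\f.(\g.(\h.(f (g h)))))))
Alpha-equivalence: compare structure up to binder renaming.
Result: False

Answer: no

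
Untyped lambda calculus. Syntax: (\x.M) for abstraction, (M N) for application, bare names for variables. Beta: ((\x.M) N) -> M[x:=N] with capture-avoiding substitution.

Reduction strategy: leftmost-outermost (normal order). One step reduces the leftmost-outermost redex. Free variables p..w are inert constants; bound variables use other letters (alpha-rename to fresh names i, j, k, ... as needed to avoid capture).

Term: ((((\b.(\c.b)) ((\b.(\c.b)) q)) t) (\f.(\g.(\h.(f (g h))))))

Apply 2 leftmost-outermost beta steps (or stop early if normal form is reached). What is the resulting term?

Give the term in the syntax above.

Step 0: ((((\b.(\c.b)) ((\b.(\c.b)) q)) t) (\f.(\g.(\h.(f (g h))))))
Step 1: (((\c.((\b.(\c.b)) q)) t) (\f.(\g.(\h.(f (g h))))))
Step 2: (((\b.(\c.b)) q) (\f.(\g.(\h.(f (g h))))))

Answer: (((\b.(\c.b)) q) (\f.(\g.(\h.(f (g h))))))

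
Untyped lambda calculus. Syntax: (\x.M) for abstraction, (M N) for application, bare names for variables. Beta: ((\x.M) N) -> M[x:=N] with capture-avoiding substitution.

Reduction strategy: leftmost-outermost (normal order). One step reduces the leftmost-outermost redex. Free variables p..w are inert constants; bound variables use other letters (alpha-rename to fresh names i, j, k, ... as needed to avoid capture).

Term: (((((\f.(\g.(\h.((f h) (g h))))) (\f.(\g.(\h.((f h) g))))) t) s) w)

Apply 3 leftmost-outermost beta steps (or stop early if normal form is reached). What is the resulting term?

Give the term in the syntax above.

Answer: ((((\f.(\g.(\h.((f h) g)))) s) (t s)) w)

Derivation:
Step 0: (((((\f.(\g.(\h.((f h) (g h))))) (\f.(\g.(\h.((f h) g))))) t) s) w)
Step 1: ((((\g.(\h.(((\f.(\g.(\h.((f h) g)))) h) (g h)))) t) s) w)
Step 2: (((\h.(((\f.(\g.(\h.((f h) g)))) h) (t h))) s) w)
Step 3: ((((\f.(\g.(\h.((f h) g)))) s) (t s)) w)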